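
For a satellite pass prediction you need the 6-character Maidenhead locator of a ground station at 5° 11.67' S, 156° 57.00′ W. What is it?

BI14mt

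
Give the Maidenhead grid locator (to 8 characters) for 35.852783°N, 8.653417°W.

IM55qu14

Shift to the Maidenhead origin (180°W, 90°S): lon 171.34658, lat 125.85278.
Field (20°×10°, letters A–R): lon ⌊171.34658/20⌋ = 8 → I; lat ⌊125.85278/10⌋ = 12 → M.
Square (2°×1°, digits 0–9): lon ⌊11.34658/2⌋ = 5; lat ⌊5.85278/1⌋ = 5.
Subsquare (5′×2.5′, letters a–x): lon ⌊1.34658/0.0833333⌋ = 16 → q; lat ⌊0.85278/0.0416667⌋ = 20 → u.
Extended square (30″×15″, digits 0–9): lon ⌊0.01325/0.00833333⌋ = 1; lat ⌊0.01945/0.00416667⌋ = 4.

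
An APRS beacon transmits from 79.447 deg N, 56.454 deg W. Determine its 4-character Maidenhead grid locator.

GQ19

Add 180° to longitude and 90° to latitude: 123.55, 169.45.
Field: lon ⌊123.55/20⌋ = 6 → G; lat ⌊169.45/10⌋ = 16 → Q.
Square: lon ⌊3.55/2⌋ = 1; lat ⌊9.45/1⌋ = 9.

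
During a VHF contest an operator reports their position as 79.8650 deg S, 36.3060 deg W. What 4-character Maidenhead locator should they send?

HB10

Shift to the Maidenhead origin (180°W, 90°S): lon 143.69, lat 10.14.
Field (20°×10°, letters A–R): lon ⌊143.69/20⌋ = 7 → H; lat ⌊10.14/10⌋ = 1 → B.
Square (2°×1°, digits 0–9): lon ⌊3.69/2⌋ = 1; lat ⌊0.14/1⌋ = 0.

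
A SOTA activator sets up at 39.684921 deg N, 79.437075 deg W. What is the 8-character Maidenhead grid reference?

FM09gq74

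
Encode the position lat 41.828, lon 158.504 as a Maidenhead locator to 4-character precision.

Shift to the Maidenhead origin (180°W, 90°S): lon 338.50, lat 131.83.
Field: lon ⌊338.50/20⌋ = 16 → Q; lat ⌊131.83/10⌋ = 13 → N.
Square: lon ⌊18.50/2⌋ = 9; lat ⌊1.83/1⌋ = 1.

QN91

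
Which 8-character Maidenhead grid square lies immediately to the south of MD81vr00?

Latitude extended square 0; −1 → -1, wraps to 9, carry into subsquare.
Latitude subsquare r = 17; −1 → 16 = q.
The longitude characters are unchanged.

MD81vq09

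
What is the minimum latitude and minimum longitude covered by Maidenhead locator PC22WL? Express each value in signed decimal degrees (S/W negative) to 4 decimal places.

-67.5417, 125.8333

Field P=15, C=2: +15·20° lon, +2·10° lat → SW at lon 120°, lat -70°.
Square 2, 2: +2·2° lon, +2·1° lat → SW at lon 124°, lat -68°.
Subsquare w=22, l=11: +22·0.0833333° lon, +11·0.0416667° lat → SW at lon 125.833°, lat -67.5417°.
latitude -67.5417, longitude 125.8333.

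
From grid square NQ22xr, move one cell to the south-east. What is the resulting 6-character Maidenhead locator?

Longitude subsquare x = 23; +1 → 24, wraps to 0 = a, carry into square.
Longitude square 2; +1 → 3.
Latitude subsquare r = 17; −1 → 16 = q.

NQ32aq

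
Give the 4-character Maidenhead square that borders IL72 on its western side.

IL62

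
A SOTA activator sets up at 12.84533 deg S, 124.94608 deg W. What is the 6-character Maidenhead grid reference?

Offset from 180°W / 90°S: lon 55.0539°, lat 77.1547°.
Field: lon ⌊55.0539/20⌋ = 2 → C; lat ⌊77.1547/10⌋ = 7 → H.
Square: lon ⌊15.0539/2⌋ = 7; lat ⌊7.1547/1⌋ = 7.
Subsquare: lon ⌊1.0539/0.0833333⌋ = 12 → m; lat ⌊0.1547/0.0416667⌋ = 3 → d.

CH77md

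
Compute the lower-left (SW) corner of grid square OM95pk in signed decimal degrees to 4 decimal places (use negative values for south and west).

35.4167, 119.2500

Field O=14, M=12: +14·20° lon, +12·10° lat → SW at lon 100°, lat 30°.
Square 9, 5: +9·2° lon, +5·1° lat → SW at lon 118°, lat 35°.
Subsquare p=15, k=10: +15·0.0833333° lon, +10·0.0416667° lat → SW at lon 119.25°, lat 35.4167°.
latitude 35.4167, longitude 119.2500.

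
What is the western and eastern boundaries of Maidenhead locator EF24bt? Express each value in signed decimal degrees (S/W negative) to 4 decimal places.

-95.9167, -95.8333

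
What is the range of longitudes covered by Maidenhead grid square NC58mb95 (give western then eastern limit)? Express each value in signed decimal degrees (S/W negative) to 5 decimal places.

91.07500, 91.08333

Field N=13, C=2: +13·20° lon, +2·10° lat → SW at lon 80°, lat -70°.
Square 5, 8: +5·2° lon, +8·1° lat → SW at lon 90°, lat -62°.
Subsquare m=12, b=1: +12·0.0833333° lon, +1·0.0416667° lat → SW at lon 91°, lat -61.9583°.
Extended square 9, 5: +9·0.00833333° lon, +5·0.00416667° lat → SW at lon 91.075°, lat -61.9375°.
Cell spans 0.00833333° lon × 0.00416667° lat.
west 91.07500, east 91.08333.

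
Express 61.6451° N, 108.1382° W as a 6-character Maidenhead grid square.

DP51wp

Offset from 180°W / 90°S: lon 71.8618°, lat 151.6451°.
Field (20°×10°, letters A–R): 71.8618/20 → 3 → D, 151.6451/10 → 15 → P; chars DP.
Square (2°×1°, digits 0–9): 11.8618/2 → 5, 1.6451/1 → 1; chars 51.
Subsquare (5′×2.5′, letters a–x): 1.8618/0.0833333 → 22 → w, 0.6451/0.0416667 → 15 → p; chars wp.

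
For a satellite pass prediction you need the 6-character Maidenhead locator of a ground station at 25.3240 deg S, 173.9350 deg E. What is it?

Shift to the Maidenhead origin (180°W, 90°S): lon 353.9350, lat 64.6760.
Field: lon ⌊353.9350/20⌋ = 17 → R; lat ⌊64.6760/10⌋ = 6 → G.
Square: lon ⌊13.9350/2⌋ = 6; lat ⌊4.6760/1⌋ = 4.
Subsquare: lon ⌊1.9350/0.0833333⌋ = 23 → x; lat ⌊0.6760/0.0416667⌋ = 16 → q.

RG64xq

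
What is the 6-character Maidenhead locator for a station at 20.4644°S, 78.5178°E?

MG99gm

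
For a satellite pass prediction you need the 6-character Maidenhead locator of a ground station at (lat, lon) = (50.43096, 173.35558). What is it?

RO60qk

Shift to the Maidenhead origin (180°W, 90°S): lon 353.3556, lat 140.4310.
Field (20°×10°, letters A–R): lon ⌊353.3556/20⌋ = 17 → R; lat ⌊140.4310/10⌋ = 14 → O.
Square (2°×1°, digits 0–9): lon ⌊13.3556/2⌋ = 6; lat ⌊0.4310/1⌋ = 0.
Subsquare (5′×2.5′, letters a–x): lon ⌊1.3556/0.0833333⌋ = 16 → q; lat ⌊0.4310/0.0416667⌋ = 10 → k.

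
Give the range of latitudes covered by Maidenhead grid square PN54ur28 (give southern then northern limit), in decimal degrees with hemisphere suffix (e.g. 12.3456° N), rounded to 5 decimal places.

Field P=15, N=13: +15·20° lon, +13·10° lat → SW at lon 120°, lat 40°.
Square 5, 4: +5·2° lon, +4·1° lat → SW at lon 130°, lat 44°.
Subsquare u=20, r=17: +20·0.0833333° lon, +17·0.0416667° lat → SW at lon 131.667°, lat 44.7083°.
Extended square 2, 8: +2·0.00833333° lon, +8·0.00416667° lat → SW at lon 131.683°, lat 44.7417°.
Cell spans 0.00833333° lon × 0.00416667° lat.
south 44.74167° N, north 44.74583° N.

44.74167° N, 44.74583° N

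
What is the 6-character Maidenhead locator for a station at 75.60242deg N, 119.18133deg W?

DQ05jo

Add 180° to longitude and 90° to latitude: 60.8187, 165.6024.
Field: lon ⌊60.8187/20⌋ = 3 → D; lat ⌊165.6024/10⌋ = 16 → Q.
Square: lon ⌊0.8187/2⌋ = 0; lat ⌊5.6024/1⌋ = 5.
Subsquare: lon ⌊0.8187/0.0833333⌋ = 9 → j; lat ⌊0.6024/0.0416667⌋ = 14 → o.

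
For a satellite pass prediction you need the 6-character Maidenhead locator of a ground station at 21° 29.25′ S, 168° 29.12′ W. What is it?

AG58sm

Shift to the Maidenhead origin (180°W, 90°S): lon 11.5147, lat 68.5125.
Field: 11.5147/20 → 0 → A, 68.5125/10 → 6 → G; chars AG.
Square: 11.5147/2 → 5, 8.5125/1 → 8; chars 58.
Subsquare: 1.5147/0.0833333 → 18 → s, 0.5125/0.0416667 → 12 → m; chars sm.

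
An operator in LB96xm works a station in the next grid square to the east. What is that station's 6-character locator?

Longitude subsquare x = 23; +1 → 24, wraps to 0 = a, carry into square.
Longitude square 9; +1 → 10, wraps to 0, carry into field.
Longitude field L = 11; +1 → 12 = M.
The latitude characters are unchanged.

MB06am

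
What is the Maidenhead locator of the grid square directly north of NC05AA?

Latitude subsquare a = 0; +1 → 1 = b.
The longitude characters are unchanged.

NC05ab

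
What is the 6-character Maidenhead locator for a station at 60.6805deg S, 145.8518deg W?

Add 180° to longitude and 90° to latitude: 34.1482, 29.3195.
Field: lon ⌊34.1482/20⌋ = 1 → B; lat ⌊29.3195/10⌋ = 2 → C.
Square: lon ⌊14.1482/2⌋ = 7; lat ⌊9.3195/1⌋ = 9.
Subsquare: lon ⌊0.1482/0.0833333⌋ = 1 → b; lat ⌊0.3195/0.0416667⌋ = 7 → h.

BC79bh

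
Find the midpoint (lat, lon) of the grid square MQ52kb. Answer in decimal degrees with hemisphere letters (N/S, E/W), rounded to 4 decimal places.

72.0625° N, 70.8750° E

Field M=12, Q=16: +12·20° lon, +16·10° lat → SW at lon 60°, lat 70°.
Square 5, 2: +5·2° lon, +2·1° lat → SW at lon 70°, lat 72°.
Subsquare k=10, b=1: +10·0.0833333° lon, +1·0.0416667° lat → SW at lon 70.8333°, lat 72.0417°.
Cell spans 0.0833333° lon × 0.0416667° lat. Centre is SW corner plus half of each.
latitude 72.0625° N, longitude 70.8750° E.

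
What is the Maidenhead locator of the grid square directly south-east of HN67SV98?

Longitude extended square 9; +1 → 10, wraps to 0, carry into subsquare.
Longitude subsquare s = 18; +1 → 19 = t.
Latitude extended square 8; −1 → 7.

HN67tv07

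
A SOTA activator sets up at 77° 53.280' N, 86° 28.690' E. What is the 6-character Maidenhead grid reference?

Shift to the Maidenhead origin (180°W, 90°S): lon 266.4782, lat 167.8880.
Field (20°×10°, letters A–R): 266.4782/20 → 13 → N, 167.8880/10 → 16 → Q; chars NQ.
Square (2°×1°, digits 0–9): 6.4782/2 → 3, 7.8880/1 → 7; chars 37.
Subsquare (5′×2.5′, letters a–x): 0.4782/0.0833333 → 5 → f, 0.8880/0.0416667 → 21 → v; chars fv.

NQ37fv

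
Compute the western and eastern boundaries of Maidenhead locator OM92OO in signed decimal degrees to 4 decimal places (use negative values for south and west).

119.1667, 119.2500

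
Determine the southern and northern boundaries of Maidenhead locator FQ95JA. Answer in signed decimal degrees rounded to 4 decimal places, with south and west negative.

75.0000, 75.0417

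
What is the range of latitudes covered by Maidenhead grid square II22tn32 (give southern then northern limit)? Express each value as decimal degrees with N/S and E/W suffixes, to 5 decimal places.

7.45000° S, 7.44583° S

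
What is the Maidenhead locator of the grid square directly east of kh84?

KH94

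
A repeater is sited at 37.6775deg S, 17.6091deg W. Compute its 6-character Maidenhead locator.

IF12eh

Shift to the Maidenhead origin (180°W, 90°S): lon 162.3909, lat 52.3225.
Field: 162.3909/20 → 8 → I, 52.3225/10 → 5 → F; chars IF.
Square: 2.3909/2 → 1, 2.3225/1 → 2; chars 12.
Subsquare: 0.3909/0.0833333 → 4 → e, 0.3225/0.0416667 → 7 → h; chars eh.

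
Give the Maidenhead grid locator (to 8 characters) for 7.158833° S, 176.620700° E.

RI82hu41

Add 180° to longitude and 90° to latitude: 356.62070, 82.84117.
Field: 356.62070/20 → 17 → R, 82.84117/10 → 8 → I; chars RI.
Square: 16.62070/2 → 8, 2.84117/1 → 2; chars 82.
Subsquare: 0.62070/0.0833333 → 7 → h, 0.84117/0.0416667 → 20 → u; chars hu.
Extended square: 0.03737/0.00833333 → 4, 0.00783/0.00416667 → 1; chars 41.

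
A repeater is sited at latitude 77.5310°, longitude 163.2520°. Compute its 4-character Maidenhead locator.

RQ17

Add 180° to longitude and 90° to latitude: 343.25, 167.53.
Field: 343.25/20 → 17 → R, 167.53/10 → 16 → Q; chars RQ.
Square: 3.25/2 → 1, 7.53/1 → 7; chars 17.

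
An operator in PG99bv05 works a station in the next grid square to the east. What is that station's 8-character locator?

PG99bv15

Longitude extended square 0; +1 → 1.
The latitude characters are unchanged.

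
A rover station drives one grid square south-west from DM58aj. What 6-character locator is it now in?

Longitude subsquare a = 0; −1 → -1, wraps to 23 = x, carry into square.
Longitude square 5; −1 → 4.
Latitude subsquare j = 9; −1 → 8 = i.

DM48xi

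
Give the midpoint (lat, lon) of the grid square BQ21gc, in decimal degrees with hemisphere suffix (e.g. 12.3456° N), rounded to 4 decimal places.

71.1042° N, 155.4583° W

Field B=1, Q=16: +1·20° lon, +16·10° lat → SW at lon -160°, lat 70°.
Square 2, 1: +2·2° lon, +1·1° lat → SW at lon -156°, lat 71°.
Subsquare g=6, c=2: +6·0.0833333° lon, +2·0.0416667° lat → SW at lon -155.5°, lat 71.0833°.
Cell spans 0.0833333° lon × 0.0416667° lat. Centre is SW corner plus half of each.
latitude 71.1042° N, longitude 155.4583° W.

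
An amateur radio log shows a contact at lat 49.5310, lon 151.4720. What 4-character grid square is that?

QN59

Shift to the Maidenhead origin (180°W, 90°S): lon 331.47, lat 139.53.
Field (20°×10°, letters A–R): 331.47/20 → 16 → Q, 139.53/10 → 13 → N; chars QN.
Square (2°×1°, digits 0–9): 11.47/2 → 5, 9.53/1 → 9; chars 59.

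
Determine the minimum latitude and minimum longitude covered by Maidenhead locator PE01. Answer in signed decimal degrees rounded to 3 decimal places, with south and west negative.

Field P=15, E=4: +15·20° lon, +4·10° lat → SW at lon 120°, lat -50°.
Square 0, 1: +0·2° lon, +1·1° lat → SW at lon 120°, lat -49°.
latitude -49.000, longitude 120.000.

-49.000, 120.000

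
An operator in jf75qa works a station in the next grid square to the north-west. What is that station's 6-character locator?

JF75pb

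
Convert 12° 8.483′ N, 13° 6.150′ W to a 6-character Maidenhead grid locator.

Add 180° to longitude and 90° to latitude: 166.8975, 102.1414.
Field: lon ⌊166.8975/20⌋ = 8 → I; lat ⌊102.1414/10⌋ = 10 → K.
Square: lon ⌊6.8975/2⌋ = 3; lat ⌊2.1414/1⌋ = 2.
Subsquare: lon ⌊0.8975/0.0833333⌋ = 10 → k; lat ⌊0.1414/0.0416667⌋ = 3 → d.

IK32kd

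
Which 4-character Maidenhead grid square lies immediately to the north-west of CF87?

Longitude square 8; −1 → 7.
Latitude square 7; +1 → 8.

CF78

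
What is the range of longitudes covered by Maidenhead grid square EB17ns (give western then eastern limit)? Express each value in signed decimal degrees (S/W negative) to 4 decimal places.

Field E=4, B=1: +4·20° lon, +1·10° lat → SW at lon -100°, lat -80°.
Square 1, 7: +1·2° lon, +7·1° lat → SW at lon -98°, lat -73°.
Subsquare n=13, s=18: +13·0.0833333° lon, +18·0.0416667° lat → SW at lon -96.9167°, lat -72.25°.
Cell spans 0.0833333° lon × 0.0416667° lat.
west -96.9167, east -96.8333.

-96.9167, -96.8333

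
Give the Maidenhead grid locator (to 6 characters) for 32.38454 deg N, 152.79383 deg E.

QM62jj

Add 180° to longitude and 90° to latitude: 332.7938, 122.3845.
Field: 332.7938/20 → 16 → Q, 122.3845/10 → 12 → M; chars QM.
Square: 12.7938/2 → 6, 2.3845/1 → 2; chars 62.
Subsquare: 0.7938/0.0833333 → 9 → j, 0.3845/0.0416667 → 9 → j; chars jj.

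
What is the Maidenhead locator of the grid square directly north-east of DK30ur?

DK30vs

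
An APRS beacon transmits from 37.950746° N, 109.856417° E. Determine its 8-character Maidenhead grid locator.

OM47ww28

Shift to the Maidenhead origin (180°W, 90°S): lon 289.85642, lat 127.95075.
Field (20°×10°, letters A–R): 289.85642/20 → 14 → O, 127.95075/10 → 12 → M; chars OM.
Square (2°×1°, digits 0–9): 9.85642/2 → 4, 7.95075/1 → 7; chars 47.
Subsquare (5′×2.5′, letters a–x): 1.85642/0.0833333 → 22 → w, 0.95075/0.0416667 → 22 → w; chars ww.
Extended square (30″×15″, digits 0–9): 0.02308/0.00833333 → 2, 0.03408/0.00416667 → 8; chars 28.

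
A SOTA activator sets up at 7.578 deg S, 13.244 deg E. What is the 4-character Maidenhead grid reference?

Add 180° to longitude and 90° to latitude: 193.24, 82.42.
Field (20°×10°, letters A–R): 193.24/20 → 9 → J, 82.42/10 → 8 → I; chars JI.
Square (2°×1°, digits 0–9): 13.24/2 → 6, 2.42/1 → 2; chars 62.

JI62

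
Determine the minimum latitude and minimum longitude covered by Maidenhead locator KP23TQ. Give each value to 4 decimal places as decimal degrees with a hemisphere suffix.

63.6667° N, 25.5833° E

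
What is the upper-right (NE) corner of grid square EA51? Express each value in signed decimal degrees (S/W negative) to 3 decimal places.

Field E=4, A=0: +4·20° lon, +0·10° lat → SW at lon -100°, lat -90°.
Square 5, 1: +5·2° lon, +1·1° lat → SW at lon -90°, lat -89°.
Cell spans 2° lon × 1° lat. NE corner is SW corner plus one full cell.
latitude -88.000, longitude -88.000.

-88.000, -88.000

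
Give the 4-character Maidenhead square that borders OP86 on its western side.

Longitude square 8; −1 → 7.
The latitude characters are unchanged.

OP76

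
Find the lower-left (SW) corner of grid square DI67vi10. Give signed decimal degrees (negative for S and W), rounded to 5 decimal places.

Field D=3, I=8: +3·20° lon, +8·10° lat → SW at lon -120°, lat -10°.
Square 6, 7: +6·2° lon, +7·1° lat → SW at lon -108°, lat -3°.
Subsquare v=21, i=8: +21·0.0833333° lon, +8·0.0416667° lat → SW at lon -106.25°, lat -2.66667°.
Extended square 1, 0: +1·0.00833333° lon, +0·0.00416667° lat → SW at lon -106.242°, lat -2.66667°.
latitude -2.66667, longitude -106.24167.

-2.66667, -106.24167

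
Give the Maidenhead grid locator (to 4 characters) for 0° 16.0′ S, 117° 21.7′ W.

DI19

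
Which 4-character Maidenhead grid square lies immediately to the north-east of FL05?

FL16

Longitude square 0; +1 → 1.
Latitude square 5; +1 → 6.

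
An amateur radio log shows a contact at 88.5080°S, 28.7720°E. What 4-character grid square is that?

KA41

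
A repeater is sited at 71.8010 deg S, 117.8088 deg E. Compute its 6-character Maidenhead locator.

Offset from 180°W / 90°S: lon 297.8088°, lat 18.1990°.
Field: 297.8088/20 → 14 → O, 18.1990/10 → 1 → B; chars OB.
Square: 17.8088/2 → 8, 8.1990/1 → 8; chars 88.
Subsquare: 1.8088/0.0833333 → 21 → v, 0.1990/0.0416667 → 4 → e; chars ve.

OB88ve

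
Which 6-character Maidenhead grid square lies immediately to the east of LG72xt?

Longitude subsquare x = 23; +1 → 24, wraps to 0 = a, carry into square.
Longitude square 7; +1 → 8.
The latitude characters are unchanged.

LG82at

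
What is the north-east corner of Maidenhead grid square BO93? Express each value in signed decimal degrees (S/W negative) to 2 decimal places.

54.00, -140.00

Field B=1, O=14: +1·20° lon, +14·10° lat → SW at lon -160°, lat 50°.
Square 9, 3: +9·2° lon, +3·1° lat → SW at lon -142°, lat 53°.
Cell spans 2° lon × 1° lat. NE corner is SW corner plus one full cell.
latitude 54.00, longitude -140.00.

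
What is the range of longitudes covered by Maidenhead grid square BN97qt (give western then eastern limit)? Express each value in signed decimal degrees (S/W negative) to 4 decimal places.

Field B=1, N=13: +1·20° lon, +13·10° lat → SW at lon -160°, lat 40°.
Square 9, 7: +9·2° lon, +7·1° lat → SW at lon -142°, lat 47°.
Subsquare q=16, t=19: +16·0.0833333° lon, +19·0.0416667° lat → SW at lon -140.667°, lat 47.7917°.
Cell spans 0.0833333° lon × 0.0416667° lat.
west -140.6667, east -140.5833.

-140.6667, -140.5833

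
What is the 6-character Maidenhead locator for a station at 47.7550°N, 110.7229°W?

DN47ps

Shift to the Maidenhead origin (180°W, 90°S): lon 69.2771, lat 137.7550.
Field (20°×10°, letters A–R): lon ⌊69.2771/20⌋ = 3 → D; lat ⌊137.7550/10⌋ = 13 → N.
Square (2°×1°, digits 0–9): lon ⌊9.2771/2⌋ = 4; lat ⌊7.7550/1⌋ = 7.
Subsquare (5′×2.5′, letters a–x): lon ⌊1.2771/0.0833333⌋ = 15 → p; lat ⌊0.7550/0.0416667⌋ = 18 → s.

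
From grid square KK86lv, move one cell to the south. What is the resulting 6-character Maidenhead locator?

Latitude subsquare v = 21; −1 → 20 = u.
The longitude characters are unchanged.

KK86lu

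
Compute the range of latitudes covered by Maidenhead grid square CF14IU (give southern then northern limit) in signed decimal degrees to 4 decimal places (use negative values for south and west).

-35.1667, -35.1250

Field C=2, F=5: +2·20° lon, +5·10° lat → SW at lon -140°, lat -40°.
Square 1, 4: +1·2° lon, +4·1° lat → SW at lon -138°, lat -36°.
Subsquare i=8, u=20: +8·0.0833333° lon, +20·0.0416667° lat → SW at lon -137.333°, lat -35.1667°.
Cell spans 0.0833333° lon × 0.0416667° lat.
south -35.1667, north -35.1250.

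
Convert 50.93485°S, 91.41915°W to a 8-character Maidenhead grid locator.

ED49gb95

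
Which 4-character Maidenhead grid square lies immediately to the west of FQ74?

FQ64

Longitude square 7; −1 → 6.
The latitude characters are unchanged.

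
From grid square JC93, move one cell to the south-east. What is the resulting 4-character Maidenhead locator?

Longitude square 9; +1 → 10, wraps to 0, carry into field.
Longitude field J = 9; +1 → 10 = K.
Latitude square 3; −1 → 2.

KC02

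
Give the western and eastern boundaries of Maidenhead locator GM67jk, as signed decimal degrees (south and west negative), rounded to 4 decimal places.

-47.2500, -47.1667

Field G=6, M=12: +6·20° lon, +12·10° lat → SW at lon -60°, lat 30°.
Square 6, 7: +6·2° lon, +7·1° lat → SW at lon -48°, lat 37°.
Subsquare j=9, k=10: +9·0.0833333° lon, +10·0.0416667° lat → SW at lon -47.25°, lat 37.4167°.
Cell spans 0.0833333° lon × 0.0416667° lat.
west -47.2500, east -47.1667.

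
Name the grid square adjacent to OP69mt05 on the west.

OP69lt95

Longitude extended square 0; −1 → -1, wraps to 9, carry into subsquare.
Longitude subsquare m = 12; −1 → 11 = l.
The latitude characters are unchanged.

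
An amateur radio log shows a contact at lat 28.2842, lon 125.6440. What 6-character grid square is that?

Shift to the Maidenhead origin (180°W, 90°S): lon 305.6440, lat 118.2842.
Field: lon ⌊305.6440/20⌋ = 15 → P; lat ⌊118.2842/10⌋ = 11 → L.
Square: lon ⌊5.6440/2⌋ = 2; lat ⌊8.2842/1⌋ = 8.
Subsquare: lon ⌊1.6440/0.0833333⌋ = 19 → t; lat ⌊0.2842/0.0416667⌋ = 6 → g.

PL28tg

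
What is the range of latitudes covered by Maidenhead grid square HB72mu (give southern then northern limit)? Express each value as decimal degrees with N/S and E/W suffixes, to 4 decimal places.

Field H=7, B=1: +7·20° lon, +1·10° lat → SW at lon -40°, lat -80°.
Square 7, 2: +7·2° lon, +2·1° lat → SW at lon -26°, lat -78°.
Subsquare m=12, u=20: +12·0.0833333° lon, +20·0.0416667° lat → SW at lon -25°, lat -77.1667°.
Cell spans 0.0833333° lon × 0.0416667° lat.
south 77.1667° S, north 77.1250° S.

77.1667° S, 77.1250° S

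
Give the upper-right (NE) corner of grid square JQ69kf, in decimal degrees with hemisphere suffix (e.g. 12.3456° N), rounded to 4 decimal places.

Field J=9, Q=16: +9·20° lon, +16·10° lat → SW at lon 0°, lat 70°.
Square 6, 9: +6·2° lon, +9·1° lat → SW at lon 12°, lat 79°.
Subsquare k=10, f=5: +10·0.0833333° lon, +5·0.0416667° lat → SW at lon 12.8333°, lat 79.2083°.
Cell spans 0.0833333° lon × 0.0416667° lat. NE corner is SW corner plus one full cell.
latitude 79.2500° N, longitude 12.9167° E.

79.2500° N, 12.9167° E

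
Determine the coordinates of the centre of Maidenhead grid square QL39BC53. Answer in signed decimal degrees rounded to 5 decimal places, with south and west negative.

29.09792, 146.12917

Field Q=16, L=11: +16·20° lon, +11·10° lat → SW at lon 140°, lat 20°.
Square 3, 9: +3·2° lon, +9·1° lat → SW at lon 146°, lat 29°.
Subsquare b=1, c=2: +1·0.0833333° lon, +2·0.0416667° lat → SW at lon 146.083°, lat 29.0833°.
Extended square 5, 3: +5·0.00833333° lon, +3·0.00416667° lat → SW at lon 146.125°, lat 29.0958°.
Cell spans 0.00833333° lon × 0.00416667° lat. Centre is SW corner plus half of each.
latitude 29.09792, longitude 146.12917.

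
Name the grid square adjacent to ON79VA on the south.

Latitude subsquare a = 0; −1 → -1, wraps to 23 = x, carry into square.
Latitude square 9; −1 → 8.
The longitude characters are unchanged.

ON78vx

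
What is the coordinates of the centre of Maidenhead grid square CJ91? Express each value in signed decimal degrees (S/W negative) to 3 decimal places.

Field C=2, J=9: +2·20° lon, +9·10° lat → SW at lon -140°, lat 0°.
Square 9, 1: +9·2° lon, +1·1° lat → SW at lon -122°, lat 1°.
Cell spans 2° lon × 1° lat. Centre is SW corner plus half of each.
latitude 1.500, longitude -121.000.

1.500, -121.000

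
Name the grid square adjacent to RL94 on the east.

AL04

Longitude square 9; +1 → 10, wraps to 0, carry into field.
Longitude field R = 17; +1 → 18, wraps to 0 = A, wrapping around the antimeridian.
The latitude characters are unchanged.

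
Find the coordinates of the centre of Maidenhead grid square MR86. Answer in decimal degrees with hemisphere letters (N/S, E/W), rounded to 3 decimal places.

86.500° N, 77.000° E

Field M=12, R=17: +12·20° lon, +17·10° lat → SW at lon 60°, lat 80°.
Square 8, 6: +8·2° lon, +6·1° lat → SW at lon 76°, lat 86°.
Cell spans 2° lon × 1° lat. Centre is SW corner plus half of each.
latitude 86.500° N, longitude 77.000° E.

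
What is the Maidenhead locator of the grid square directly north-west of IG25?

IG16

Longitude square 2; −1 → 1.
Latitude square 5; +1 → 6.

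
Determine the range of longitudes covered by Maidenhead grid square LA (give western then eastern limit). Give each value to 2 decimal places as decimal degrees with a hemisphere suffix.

40.00° E, 60.00° E

Field L=11, A=0: +11·20° lon, +0·10° lat → SW at lon 40°, lat -90°.
Cell spans 20° lon × 10° lat.
west 40.00° E, east 60.00° E.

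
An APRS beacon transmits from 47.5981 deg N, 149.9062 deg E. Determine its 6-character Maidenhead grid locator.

Shift to the Maidenhead origin (180°W, 90°S): lon 329.9062, lat 137.5981.
Field (20°×10°, letters A–R): lon ⌊329.9062/20⌋ = 16 → Q; lat ⌊137.5981/10⌋ = 13 → N.
Square (2°×1°, digits 0–9): lon ⌊9.9062/2⌋ = 4; lat ⌊7.5981/1⌋ = 7.
Subsquare (5′×2.5′, letters a–x): lon ⌊1.9062/0.0833333⌋ = 22 → w; lat ⌊0.5981/0.0416667⌋ = 14 → o.

QN47wo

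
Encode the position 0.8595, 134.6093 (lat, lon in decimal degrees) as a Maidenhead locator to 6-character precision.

PJ70hu

Add 180° to longitude and 90° to latitude: 314.6093, 90.8595.
Field: 314.6093/20 → 15 → P, 90.8595/10 → 9 → J; chars PJ.
Square: 14.6093/2 → 7, 0.8595/1 → 0; chars 70.
Subsquare: 0.6093/0.0833333 → 7 → h, 0.8595/0.0416667 → 20 → u; chars hu.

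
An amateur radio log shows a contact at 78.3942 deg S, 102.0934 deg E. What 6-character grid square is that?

OB11bo

Shift to the Maidenhead origin (180°W, 90°S): lon 282.0934, lat 11.6058.
Field: 282.0934/20 → 14 → O, 11.6058/10 → 1 → B; chars OB.
Square: 2.0934/2 → 1, 1.6058/1 → 1; chars 11.
Subsquare: 0.0934/0.0833333 → 1 → b, 0.6058/0.0416667 → 14 → o; chars bo.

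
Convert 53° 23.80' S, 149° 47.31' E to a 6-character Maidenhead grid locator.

QD46vo

Offset from 180°W / 90°S: lon 329.7885°, lat 36.6033°.
Field (20°×10°, letters A–R): lon ⌊329.7885/20⌋ = 16 → Q; lat ⌊36.6033/10⌋ = 3 → D.
Square (2°×1°, digits 0–9): lon ⌊9.7885/2⌋ = 4; lat ⌊6.6033/1⌋ = 6.
Subsquare (5′×2.5′, letters a–x): lon ⌊1.7885/0.0833333⌋ = 21 → v; lat ⌊0.6033/0.0416667⌋ = 14 → o.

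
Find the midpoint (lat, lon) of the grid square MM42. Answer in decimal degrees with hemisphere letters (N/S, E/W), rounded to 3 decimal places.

32.500° N, 69.000° E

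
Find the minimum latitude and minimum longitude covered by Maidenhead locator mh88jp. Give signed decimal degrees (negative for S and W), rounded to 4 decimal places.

Field M=12, H=7: +12·20° lon, +7·10° lat → SW at lon 60°, lat -20°.
Square 8, 8: +8·2° lon, +8·1° lat → SW at lon 76°, lat -12°.
Subsquare j=9, p=15: +9·0.0833333° lon, +15·0.0416667° lat → SW at lon 76.75°, lat -11.375°.
latitude -11.3750, longitude 76.7500.

-11.3750, 76.7500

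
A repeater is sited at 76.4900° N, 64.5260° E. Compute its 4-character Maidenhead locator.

MQ26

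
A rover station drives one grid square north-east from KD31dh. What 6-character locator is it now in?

KD31ei

Longitude subsquare d = 3; +1 → 4 = e.
Latitude subsquare h = 7; +1 → 8 = i.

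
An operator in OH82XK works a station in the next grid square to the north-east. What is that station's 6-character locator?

Longitude subsquare x = 23; +1 → 24, wraps to 0 = a, carry into square.
Longitude square 8; +1 → 9.
Latitude subsquare k = 10; +1 → 11 = l.

OH92al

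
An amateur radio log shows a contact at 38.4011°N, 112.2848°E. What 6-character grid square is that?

Add 180° to longitude and 90° to latitude: 292.2848, 128.4011.
Field: lon ⌊292.2848/20⌋ = 14 → O; lat ⌊128.4011/10⌋ = 12 → M.
Square: lon ⌊12.2848/2⌋ = 6; lat ⌊8.4011/1⌋ = 8.
Subsquare: lon ⌊0.2848/0.0833333⌋ = 3 → d; lat ⌊0.4011/0.0416667⌋ = 9 → j.

OM68dj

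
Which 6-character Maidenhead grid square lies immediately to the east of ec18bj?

Longitude subsquare b = 1; +1 → 2 = c.
The latitude characters are unchanged.

EC18cj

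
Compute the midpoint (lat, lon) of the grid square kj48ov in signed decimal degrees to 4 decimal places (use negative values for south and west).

8.8958, 29.2083

Field K=10, J=9: +10·20° lon, +9·10° lat → SW at lon 20°, lat 0°.
Square 4, 8: +4·2° lon, +8·1° lat → SW at lon 28°, lat 8°.
Subsquare o=14, v=21: +14·0.0833333° lon, +21·0.0416667° lat → SW at lon 29.1667°, lat 8.875°.
Cell spans 0.0833333° lon × 0.0416667° lat. Centre is SW corner plus half of each.
latitude 8.8958, longitude 29.2083.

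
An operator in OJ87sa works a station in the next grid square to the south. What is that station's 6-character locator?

Latitude subsquare a = 0; −1 → -1, wraps to 23 = x, carry into square.
Latitude square 7; −1 → 6.
The longitude characters are unchanged.

OJ86sx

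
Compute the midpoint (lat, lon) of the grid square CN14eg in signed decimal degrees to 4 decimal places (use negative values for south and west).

44.2708, -137.6250

Field C=2, N=13: +2·20° lon, +13·10° lat → SW at lon -140°, lat 40°.
Square 1, 4: +1·2° lon, +4·1° lat → SW at lon -138°, lat 44°.
Subsquare e=4, g=6: +4·0.0833333° lon, +6·0.0416667° lat → SW at lon -137.667°, lat 44.25°.
Cell spans 0.0833333° lon × 0.0416667° lat. Centre is SW corner plus half of each.
latitude 44.2708, longitude -137.6250.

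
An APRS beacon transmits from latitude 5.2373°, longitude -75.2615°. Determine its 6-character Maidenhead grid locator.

Shift to the Maidenhead origin (180°W, 90°S): lon 104.7385, lat 95.2373.
Field: 104.7385/20 → 5 → F, 95.2373/10 → 9 → J; chars FJ.
Square: 4.7385/2 → 2, 5.2373/1 → 5; chars 25.
Subsquare: 0.7385/0.0833333 → 8 → i, 0.2373/0.0416667 → 5 → f; chars if.

FJ25if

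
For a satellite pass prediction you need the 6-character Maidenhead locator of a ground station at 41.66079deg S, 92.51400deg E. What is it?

Add 180° to longitude and 90° to latitude: 272.5140, 48.3392.
Field (20°×10°, letters A–R): 272.5140/20 → 13 → N, 48.3392/10 → 4 → E; chars NE.
Square (2°×1°, digits 0–9): 12.5140/2 → 6, 8.3392/1 → 8; chars 68.
Subsquare (5′×2.5′, letters a–x): 0.5140/0.0833333 → 6 → g, 0.3392/0.0416667 → 8 → i; chars gi.

NE68gi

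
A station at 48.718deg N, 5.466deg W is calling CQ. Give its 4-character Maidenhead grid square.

IN78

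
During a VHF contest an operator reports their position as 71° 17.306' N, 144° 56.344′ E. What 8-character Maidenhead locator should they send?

Shift to the Maidenhead origin (180°W, 90°S): lon 324.93907, lat 161.28843.
Field: lon ⌊324.93907/20⌋ = 16 → Q; lat ⌊161.28843/10⌋ = 16 → Q.
Square: lon ⌊4.93907/2⌋ = 2; lat ⌊1.28843/1⌋ = 1.
Subsquare: lon ⌊0.93907/0.0833333⌋ = 11 → l; lat ⌊0.28843/0.0416667⌋ = 6 → g.
Extended square: lon ⌊0.02240/0.00833333⌋ = 2; lat ⌊0.03843/0.00416667⌋ = 9.

QQ21lg29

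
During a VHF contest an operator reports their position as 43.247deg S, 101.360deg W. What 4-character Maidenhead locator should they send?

Shift to the Maidenhead origin (180°W, 90°S): lon 78.64, lat 46.75.
Field: 78.64/20 → 3 → D, 46.75/10 → 4 → E; chars DE.
Square: 18.64/2 → 9, 6.75/1 → 6; chars 96.

DE96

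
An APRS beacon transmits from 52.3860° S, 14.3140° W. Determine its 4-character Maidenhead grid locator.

Shift to the Maidenhead origin (180°W, 90°S): lon 165.69, lat 37.61.
Field (20°×10°, letters A–R): 165.69/20 → 8 → I, 37.61/10 → 3 → D; chars ID.
Square (2°×1°, digits 0–9): 5.69/2 → 2, 7.61/1 → 7; chars 27.

ID27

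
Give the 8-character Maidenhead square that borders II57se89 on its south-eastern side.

II57se98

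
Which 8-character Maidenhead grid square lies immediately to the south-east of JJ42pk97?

JJ42qk06

Longitude extended square 9; +1 → 10, wraps to 0, carry into subsquare.
Longitude subsquare p = 15; +1 → 16 = q.
Latitude extended square 7; −1 → 6.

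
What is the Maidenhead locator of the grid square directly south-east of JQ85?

Longitude square 8; +1 → 9.
Latitude square 5; −1 → 4.

JQ94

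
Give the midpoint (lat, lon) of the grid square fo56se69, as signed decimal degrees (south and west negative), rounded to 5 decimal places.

Field F=5, O=14: +5·20° lon, +14·10° lat → SW at lon -80°, lat 50°.
Square 5, 6: +5·2° lon, +6·1° lat → SW at lon -70°, lat 56°.
Subsquare s=18, e=4: +18·0.0833333° lon, +4·0.0416667° lat → SW at lon -68.5°, lat 56.1667°.
Extended square 6, 9: +6·0.00833333° lon, +9·0.00416667° lat → SW at lon -68.45°, lat 56.2042°.
Cell spans 0.00833333° lon × 0.00416667° lat. Centre is SW corner plus half of each.
latitude 56.20625, longitude -68.44583.

56.20625, -68.44583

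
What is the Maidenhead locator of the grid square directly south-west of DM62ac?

DM52xb

Longitude subsquare a = 0; −1 → -1, wraps to 23 = x, carry into square.
Longitude square 6; −1 → 5.
Latitude subsquare c = 2; −1 → 1 = b.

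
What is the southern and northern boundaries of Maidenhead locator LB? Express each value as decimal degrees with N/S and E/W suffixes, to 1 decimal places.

80.0° S, 70.0° S

Field L=11, B=1: +11·20° lon, +1·10° lat → SW at lon 40°, lat -80°.
Cell spans 20° lon × 10° lat.
south 80.0° S, north 70.0° S.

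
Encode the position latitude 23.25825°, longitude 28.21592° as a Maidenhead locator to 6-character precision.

KL43cg

Shift to the Maidenhead origin (180°W, 90°S): lon 208.2159, lat 113.2583.
Field: lon ⌊208.2159/20⌋ = 10 → K; lat ⌊113.2583/10⌋ = 11 → L.
Square: lon ⌊8.2159/2⌋ = 4; lat ⌊3.2583/1⌋ = 3.
Subsquare: lon ⌊0.2159/0.0833333⌋ = 2 → c; lat ⌊0.2583/0.0416667⌋ = 6 → g.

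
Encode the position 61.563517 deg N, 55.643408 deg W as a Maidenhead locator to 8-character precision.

Offset from 180°W / 90°S: lon 124.35659°, lat 151.56352°.
Field (20°×10°, letters A–R): lon ⌊124.35659/20⌋ = 6 → G; lat ⌊151.56352/10⌋ = 15 → P.
Square (2°×1°, digits 0–9): lon ⌊4.35659/2⌋ = 2; lat ⌊1.56352/1⌋ = 1.
Subsquare (5′×2.5′, letters a–x): lon ⌊0.35659/0.0833333⌋ = 4 → e; lat ⌊0.56352/0.0416667⌋ = 13 → n.
Extended square (30″×15″, digits 0–9): lon ⌊0.02326/0.00833333⌋ = 2; lat ⌊0.02185/0.00416667⌋ = 5.

GP21en25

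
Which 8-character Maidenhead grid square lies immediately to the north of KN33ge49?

KN33gf40

Latitude extended square 9; +1 → 10, wraps to 0, carry into subsquare.
Latitude subsquare e = 4; +1 → 5 = f.
The longitude characters are unchanged.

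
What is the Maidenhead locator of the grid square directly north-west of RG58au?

Longitude subsquare a = 0; −1 → -1, wraps to 23 = x, carry into square.
Longitude square 5; −1 → 4.
Latitude subsquare u = 20; +1 → 21 = v.

RG48xv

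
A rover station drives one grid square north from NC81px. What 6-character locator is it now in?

NC82pa

Latitude subsquare x = 23; +1 → 24, wraps to 0 = a, carry into square.
Latitude square 1; +1 → 2.
The longitude characters are unchanged.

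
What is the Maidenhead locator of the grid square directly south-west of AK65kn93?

Longitude extended square 9; −1 → 8.
Latitude extended square 3; −1 → 2.

AK65kn82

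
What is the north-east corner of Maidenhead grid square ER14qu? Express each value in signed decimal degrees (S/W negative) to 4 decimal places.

Field E=4, R=17: +4·20° lon, +17·10° lat → SW at lon -100°, lat 80°.
Square 1, 4: +1·2° lon, +4·1° lat → SW at lon -98°, lat 84°.
Subsquare q=16, u=20: +16·0.0833333° lon, +20·0.0416667° lat → SW at lon -96.6667°, lat 84.8333°.
Cell spans 0.0833333° lon × 0.0416667° lat. NE corner is SW corner plus one full cell.
latitude 84.8750, longitude -96.5833.

84.8750, -96.5833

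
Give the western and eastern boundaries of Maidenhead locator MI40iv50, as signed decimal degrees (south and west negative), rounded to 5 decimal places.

Field M=12, I=8: +12·20° lon, +8·10° lat → SW at lon 60°, lat -10°.
Square 4, 0: +4·2° lon, +0·1° lat → SW at lon 68°, lat -10°.
Subsquare i=8, v=21: +8·0.0833333° lon, +21·0.0416667° lat → SW at lon 68.6667°, lat -9.125°.
Extended square 5, 0: +5·0.00833333° lon, +0·0.00416667° lat → SW at lon 68.7083°, lat -9.125°.
Cell spans 0.00833333° lon × 0.00416667° lat.
west 68.70833, east 68.71667.

68.70833, 68.71667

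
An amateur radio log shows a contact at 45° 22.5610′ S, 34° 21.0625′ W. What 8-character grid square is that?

HE24to79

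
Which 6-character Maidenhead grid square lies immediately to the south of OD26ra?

OD25rx

Latitude subsquare a = 0; −1 → -1, wraps to 23 = x, carry into square.
Latitude square 6; −1 → 5.
The longitude characters are unchanged.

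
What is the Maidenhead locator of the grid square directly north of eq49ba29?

EQ49bb20

Latitude extended square 9; +1 → 10, wraps to 0, carry into subsquare.
Latitude subsquare a = 0; +1 → 1 = b.
The longitude characters are unchanged.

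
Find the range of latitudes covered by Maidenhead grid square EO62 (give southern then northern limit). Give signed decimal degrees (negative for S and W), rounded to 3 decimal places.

52.000, 53.000

Field E=4, O=14: +4·20° lon, +14·10° lat → SW at lon -100°, lat 50°.
Square 6, 2: +6·2° lon, +2·1° lat → SW at lon -88°, lat 52°.
Cell spans 2° lon × 1° lat.
south 52.000, north 53.000.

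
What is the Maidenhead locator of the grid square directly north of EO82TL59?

EO82tm50

Latitude extended square 9; +1 → 10, wraps to 0, carry into subsquare.
Latitude subsquare l = 11; +1 → 12 = m.
The longitude characters are unchanged.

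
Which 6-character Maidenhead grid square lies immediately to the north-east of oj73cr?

OJ73ds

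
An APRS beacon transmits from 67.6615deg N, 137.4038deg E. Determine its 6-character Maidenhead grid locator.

PP87qp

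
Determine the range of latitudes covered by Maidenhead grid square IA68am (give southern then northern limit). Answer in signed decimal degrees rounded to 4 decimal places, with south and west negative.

Field I=8, A=0: +8·20° lon, +0·10° lat → SW at lon -20°, lat -90°.
Square 6, 8: +6·2° lon, +8·1° lat → SW at lon -8°, lat -82°.
Subsquare a=0, m=12: +0·0.0833333° lon, +12·0.0416667° lat → SW at lon -8°, lat -81.5°.
Cell spans 0.0833333° lon × 0.0416667° lat.
south -81.5000, north -81.4583.

-81.5000, -81.4583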